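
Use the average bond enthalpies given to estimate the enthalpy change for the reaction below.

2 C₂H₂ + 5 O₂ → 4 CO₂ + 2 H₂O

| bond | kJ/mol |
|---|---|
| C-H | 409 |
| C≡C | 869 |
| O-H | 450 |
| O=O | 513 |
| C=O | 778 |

ΔH ≈ −2085 kJ

Bonds broken (reactants):
  C≡C: 2 × 869 = 1738
  C-H: 4 × 409 = 1636
  O=O: 5 × 513 = 2565
  Σ(broken) = 5939 kJ
Bonds formed (products):
  C=O: 8 × 778 = 6224
  O-H: 4 × 450 = 1800
  Σ(formed) = 8024 kJ
ΔH = Σ(broken) − Σ(formed) = 5939 − 8024 = −2085 kJ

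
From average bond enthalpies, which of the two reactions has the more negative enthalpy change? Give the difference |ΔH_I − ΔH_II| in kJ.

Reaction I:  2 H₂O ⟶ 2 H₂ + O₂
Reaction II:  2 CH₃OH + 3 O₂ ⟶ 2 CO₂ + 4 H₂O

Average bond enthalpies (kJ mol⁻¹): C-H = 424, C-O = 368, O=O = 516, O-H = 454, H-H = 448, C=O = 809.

Reaction I:
  Bonds broken (reactants):
    O-H: 4 × 454 = 1816
    Σ(broken) = 1816 kJ
  Bonds formed (products):
    H-H: 2 × 448 = 896
    O=O: 1 × 516 = 516
    Σ(formed) = 1412 kJ
  ΔH_I = 1816 − 1412 = +404 kJ
Reaction II:
  Bonds broken (reactants):
    C-H: 6 × 424 = 2544
    C-O: 2 × 368 = 736
    O-H: 2 × 454 = 908
    O=O: 3 × 516 = 1548
    Σ(broken) = 5736 kJ
  Bonds formed (products):
    C=O: 4 × 809 = 3236
    O-H: 8 × 454 = 3632
    Σ(formed) = 6868 kJ
  ΔH_II = 5736 − 6868 = −1132 kJ
ΔH_I − ΔH_II = +1536 kJ, so reaction II has the more negative ΔH; |ΔH_I − ΔH_II| = 1536 kJ.

Reaction II, by 1536 kJ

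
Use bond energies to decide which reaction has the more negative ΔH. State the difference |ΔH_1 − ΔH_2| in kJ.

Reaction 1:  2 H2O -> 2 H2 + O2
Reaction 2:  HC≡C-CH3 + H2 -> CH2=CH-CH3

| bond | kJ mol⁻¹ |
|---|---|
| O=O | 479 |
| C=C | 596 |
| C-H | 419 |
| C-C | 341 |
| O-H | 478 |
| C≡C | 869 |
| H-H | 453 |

Reaction 1:
  Bonds broken (reactants):
    O-H: 4 × 478 = 1912
    Σ(broken) = 1912 kJ
  Bonds formed (products):
    H-H: 2 × 453 = 906
    O=O: 1 × 479 = 479
    Σ(formed) = 1385 kJ
  ΔH_1 = 1912 − 1385 = +527 kJ
Reaction 2:
  Bonds broken (reactants):
    C≡C: 1 × 869 = 869
    C-C: 1 × 341 = 341
    C-H: 4 × 419 = 1676
    H-H: 1 × 453 = 453
    Σ(broken) = 3339 kJ
  Bonds formed (products):
    C-C: 1 × 341 = 341
    C-H: 6 × 419 = 2514
    C=C: 1 × 596 = 596
    Σ(formed) = 3451 kJ
  ΔH_2 = 3339 − 3451 = −112 kJ
ΔH_1 − ΔH_2 = +639 kJ, so reaction 2 has the more negative ΔH; |ΔH_1 − ΔH_2| = 639 kJ.

Reaction 2, by 639 kJ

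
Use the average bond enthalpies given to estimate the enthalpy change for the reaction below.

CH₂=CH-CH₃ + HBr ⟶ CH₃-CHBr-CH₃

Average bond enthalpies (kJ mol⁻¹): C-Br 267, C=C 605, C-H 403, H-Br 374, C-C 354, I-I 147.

ΔH ≈ −45 kJ

Bonds broken (reactants):
  C-C: 1 × 354 = 354
  C-H: 6 × 403 = 2418
  C=C: 1 × 605 = 605
  H-Br: 1 × 374 = 374
  Σ(broken) = 3751 kJ
Bonds formed (products):
  C-Br: 1 × 267 = 267
  C-C: 2 × 354 = 708
  C-H: 7 × 403 = 2821
  Σ(formed) = 3796 kJ
ΔH = Σ(broken) − Σ(formed) = 3751 − 3796 = −45 kJ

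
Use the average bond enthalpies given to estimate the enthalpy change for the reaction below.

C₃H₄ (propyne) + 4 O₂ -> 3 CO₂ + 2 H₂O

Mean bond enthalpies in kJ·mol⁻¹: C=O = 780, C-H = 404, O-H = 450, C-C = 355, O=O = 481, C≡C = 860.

ΔH ≈ −1725 kJ

Bonds broken (reactants):
  C≡C: 1 × 860 = 860
  C-C: 1 × 355 = 355
  C-H: 4 × 404 = 1616
  O=O: 4 × 481 = 1924
  Σ(broken) = 4755 kJ
Bonds formed (products):
  C=O: 6 × 780 = 4680
  O-H: 4 × 450 = 1800
  Σ(formed) = 6480 kJ
ΔH = Σ(broken) − Σ(formed) = 4755 − 6480 = −1725 kJ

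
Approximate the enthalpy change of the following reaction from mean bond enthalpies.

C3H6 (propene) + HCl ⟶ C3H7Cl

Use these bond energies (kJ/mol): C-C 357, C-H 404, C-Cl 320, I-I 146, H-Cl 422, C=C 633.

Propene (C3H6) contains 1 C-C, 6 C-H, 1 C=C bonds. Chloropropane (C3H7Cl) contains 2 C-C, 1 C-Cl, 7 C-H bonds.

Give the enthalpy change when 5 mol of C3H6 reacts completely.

ΔH = −130 kJ

Bonds broken (reactants):
  C-C: 1 × 357 = 357
  C-H: 6 × 404 = 2424
  C=C: 1 × 633 = 633
  H-Cl: 1 × 422 = 422
  Σ(broken) = 3836 kJ
Bonds formed (products):
  C-C: 2 × 357 = 714
  C-Cl: 1 × 320 = 320
  C-H: 7 × 404 = 2828
  Σ(formed) = 3862 kJ
ΔH = Σ(broken) − Σ(formed) = 3836 − 3862 = −26 kJ
For 5× the reaction as written: 5 × (−26) = −130 kJ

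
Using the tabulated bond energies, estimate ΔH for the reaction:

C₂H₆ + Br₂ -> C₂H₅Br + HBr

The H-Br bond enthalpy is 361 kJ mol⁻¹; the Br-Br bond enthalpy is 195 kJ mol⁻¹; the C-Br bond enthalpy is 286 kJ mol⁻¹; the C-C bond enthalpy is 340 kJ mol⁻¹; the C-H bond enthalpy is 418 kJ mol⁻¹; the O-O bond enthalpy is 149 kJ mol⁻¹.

ΔH ≈ −34 kJ

Bonds broken (reactants):
  Br-Br: 1 × 195 = 195
  C-C: 1 × 340 = 340
  C-H: 6 × 418 = 2508
  Σ(broken) = 3043 kJ
Bonds formed (products):
  C-Br: 1 × 286 = 286
  C-C: 1 × 340 = 340
  C-H: 5 × 418 = 2090
  H-Br: 1 × 361 = 361
  Σ(formed) = 3077 kJ
ΔH = Σ(broken) − Σ(formed) = 3043 − 3077 = −34 kJ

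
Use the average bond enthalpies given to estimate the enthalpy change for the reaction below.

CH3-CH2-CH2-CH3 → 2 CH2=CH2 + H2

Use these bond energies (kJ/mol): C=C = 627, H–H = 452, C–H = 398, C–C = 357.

ΔH ≈ +161 kJ

Bonds broken (reactants):
  C–C: 3 × 357 = 1071
  C–H: 10 × 398 = 3980
  Σ(broken) = 5051 kJ
Bonds formed (products):
  C–H: 8 × 398 = 3184
  C=C: 2 × 627 = 1254
  H–H: 1 × 452 = 452
  Σ(formed) = 4890 kJ
ΔH = Σ(broken) − Σ(formed) = 5051 − 4890 = +161 kJ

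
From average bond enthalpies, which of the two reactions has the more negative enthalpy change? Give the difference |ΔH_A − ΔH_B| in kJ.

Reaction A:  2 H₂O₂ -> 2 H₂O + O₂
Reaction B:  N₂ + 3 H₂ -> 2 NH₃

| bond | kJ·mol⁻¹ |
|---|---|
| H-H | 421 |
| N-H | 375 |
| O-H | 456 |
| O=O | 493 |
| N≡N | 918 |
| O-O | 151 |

Reaction A:
  Bonds broken (reactants):
    O-H: 4 × 456 = 1824
    O-O: 2 × 151 = 302
    Σ(broken) = 2126 kJ
  Bonds formed (products):
    O-H: 4 × 456 = 1824
    O=O: 1 × 493 = 493
    Σ(formed) = 2317 kJ
  ΔH_A = 2126 − 2317 = −191 kJ
Reaction B:
  Bonds broken (reactants):
    H-H: 3 × 421 = 1263
    N≡N: 1 × 918 = 918
    Σ(broken) = 2181 kJ
  Bonds formed (products):
    N-H: 6 × 375 = 2250
    Σ(formed) = 2250 kJ
  ΔH_B = 2181 − 2250 = −69 kJ
ΔH_A − ΔH_B = −122 kJ, so reaction A has the more negative ΔH; |ΔH_A − ΔH_B| = 122 kJ.

Reaction A, by 122 kJ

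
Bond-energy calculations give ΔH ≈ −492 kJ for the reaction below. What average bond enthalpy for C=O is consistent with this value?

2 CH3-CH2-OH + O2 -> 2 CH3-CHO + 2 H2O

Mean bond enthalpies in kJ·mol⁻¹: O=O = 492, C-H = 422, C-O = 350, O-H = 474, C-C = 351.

Let D be the C=O bond energy.
Σ(broken) = 2×351 + 10×422 + 2×350 + 2×474 + 1×492 = 7062
Σ(formed) = 2×351 + 8×422 + 2×D + 4×474 = 5974 + 2D
ΔH = Σ(broken) − Σ(formed) = (7062) − (5974 + 2D) = +1088 − 2D
Setting this equal to −492 kJ gives 2D = 1580, so D = 790 kJ/mol.

D(C=O) ≈ 790 kJ/mol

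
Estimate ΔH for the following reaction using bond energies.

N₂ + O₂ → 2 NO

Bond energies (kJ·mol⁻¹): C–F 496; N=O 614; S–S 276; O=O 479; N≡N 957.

Bonds broken (reactants):
  N≡N: 1 × 957 = 957
  O=O: 1 × 479 = 479
  Σ(broken) = 1436 kJ
Bonds formed (products):
  N=O: 2 × 614 = 1228
  Σ(formed) = 1228 kJ
ΔH = Σ(broken) − Σ(formed) = 1436 − 1228 = +208 kJ

ΔH ≈ +208 kJ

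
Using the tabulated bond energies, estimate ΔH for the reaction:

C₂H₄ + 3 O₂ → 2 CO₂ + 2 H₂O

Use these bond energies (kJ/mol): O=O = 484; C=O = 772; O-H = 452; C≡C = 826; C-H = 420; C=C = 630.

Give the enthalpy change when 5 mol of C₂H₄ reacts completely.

ΔH = −5670 kJ

Bonds broken (reactants):
  C-H: 4 × 420 = 1680
  C=C: 1 × 630 = 630
  O=O: 3 × 484 = 1452
  Σ(broken) = 3762 kJ
Bonds formed (products):
  C=O: 4 × 772 = 3088
  O-H: 4 × 452 = 1808
  Σ(formed) = 4896 kJ
ΔH = Σ(broken) − Σ(formed) = 3762 − 4896 = −1134 kJ
For 5× the reaction as written: 5 × (−1134) = −5670 kJ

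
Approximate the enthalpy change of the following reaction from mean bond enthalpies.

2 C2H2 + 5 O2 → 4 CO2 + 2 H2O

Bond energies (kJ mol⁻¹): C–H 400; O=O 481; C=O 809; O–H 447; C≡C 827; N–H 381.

Bonds broken (reactants):
  C≡C: 2 × 827 = 1654
  C–H: 4 × 400 = 1600
  O=O: 5 × 481 = 2405
  Σ(broken) = 5659 kJ
Bonds formed (products):
  C=O: 8 × 809 = 6472
  O–H: 4 × 447 = 1788
  Σ(formed) = 8260 kJ
ΔH = Σ(broken) − Σ(formed) = 5659 − 8260 = −2601 kJ

ΔH ≈ −2601 kJ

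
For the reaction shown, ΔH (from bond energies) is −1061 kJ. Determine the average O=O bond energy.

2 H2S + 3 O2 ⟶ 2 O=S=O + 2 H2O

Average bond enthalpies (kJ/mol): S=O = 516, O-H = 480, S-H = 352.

Let D be the O=O bond energy.
Σ(broken) = 3×D + 4×352 = 1408 + 3D
Σ(formed) = 4×480 + 4×516 = 3984
ΔH = Σ(broken) − Σ(formed) = (1408 + 3D) − (3984) = −2576 + 3D
Setting this equal to −1061 kJ gives 3D = 1515, so D = 505 kJ/mol.

D(O=O) ≈ 505 kJ/mol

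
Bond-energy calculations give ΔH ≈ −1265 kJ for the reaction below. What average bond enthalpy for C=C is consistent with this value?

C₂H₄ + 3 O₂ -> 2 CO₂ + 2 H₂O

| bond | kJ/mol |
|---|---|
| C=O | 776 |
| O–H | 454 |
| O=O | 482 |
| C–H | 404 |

D(C=C) ≈ 593 kJ/mol

Let D be the C=C bond energy.
Σ(broken) = 4×404 + 1×D + 3×482 = 3062 + D
Σ(formed) = 4×776 + 4×454 = 4920
ΔH = Σ(broken) − Σ(formed) = (3062 + D) − (4920) = −1858 + D
Setting this equal to −1265 kJ gives D = 593 kJ/mol.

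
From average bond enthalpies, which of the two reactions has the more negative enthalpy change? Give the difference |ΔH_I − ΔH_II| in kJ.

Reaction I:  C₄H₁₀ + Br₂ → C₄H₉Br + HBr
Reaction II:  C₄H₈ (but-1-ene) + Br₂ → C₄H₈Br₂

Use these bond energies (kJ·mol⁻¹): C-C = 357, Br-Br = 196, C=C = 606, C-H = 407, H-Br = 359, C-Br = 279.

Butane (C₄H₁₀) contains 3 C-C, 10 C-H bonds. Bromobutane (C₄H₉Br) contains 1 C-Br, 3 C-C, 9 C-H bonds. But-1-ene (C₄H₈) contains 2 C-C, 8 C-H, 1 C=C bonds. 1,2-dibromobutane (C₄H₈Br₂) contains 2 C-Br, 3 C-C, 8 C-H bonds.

Reaction II, by 78 kJ

Reaction I:
  Bonds broken (reactants):
    Br-Br: 1 × 196 = 196
    C-C: 3 × 357 = 1071
    C-H: 10 × 407 = 4070
    Σ(broken) = 5337 kJ
  Bonds formed (products):
    C-Br: 1 × 279 = 279
    C-C: 3 × 357 = 1071
    C-H: 9 × 407 = 3663
    H-Br: 1 × 359 = 359
    Σ(formed) = 5372 kJ
  ΔH_I = 5337 − 5372 = −35 kJ
Reaction II:
  Bonds broken (reactants):
    Br-Br: 1 × 196 = 196
    C-C: 2 × 357 = 714
    C-H: 8 × 407 = 3256
    C=C: 1 × 606 = 606
    Σ(broken) = 4772 kJ
  Bonds formed (products):
    C-Br: 2 × 279 = 558
    C-C: 3 × 357 = 1071
    C-H: 8 × 407 = 3256
    Σ(formed) = 4885 kJ
  ΔH_II = 4772 − 4885 = −113 kJ
ΔH_I − ΔH_II = +78 kJ, so reaction II has the more negative ΔH; |ΔH_I − ΔH_II| = 78 kJ.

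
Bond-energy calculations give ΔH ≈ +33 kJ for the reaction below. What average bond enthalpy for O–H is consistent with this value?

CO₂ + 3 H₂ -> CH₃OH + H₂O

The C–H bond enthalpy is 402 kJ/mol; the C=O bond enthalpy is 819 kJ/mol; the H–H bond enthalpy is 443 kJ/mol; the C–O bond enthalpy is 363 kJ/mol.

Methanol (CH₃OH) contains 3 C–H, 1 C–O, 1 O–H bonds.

Let D be the O–H bond energy.
Σ(broken) = 2×819 + 3×443 = 2967
Σ(formed) = 3×402 + 1×363 + 3×D = 1569 + 3D
ΔH = Σ(broken) − Σ(formed) = (2967) − (1569 + 3D) = +1398 − 3D
Setting this equal to +33 kJ gives 3D = 1365, so D = 455 kJ/mol.

D(O–H) ≈ 455 kJ/mol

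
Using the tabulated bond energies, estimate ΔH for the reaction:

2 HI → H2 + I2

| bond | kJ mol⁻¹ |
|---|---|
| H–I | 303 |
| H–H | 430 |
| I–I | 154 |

Bonds broken (reactants):
  H–I: 2 × 303 = 606
  Σ(broken) = 606 kJ
Bonds formed (products):
  H–H: 1 × 430 = 430
  I–I: 1 × 154 = 154
  Σ(formed) = 584 kJ
ΔH = Σ(broken) − Σ(formed) = 606 − 584 = +22 kJ

ΔH ≈ +22 kJ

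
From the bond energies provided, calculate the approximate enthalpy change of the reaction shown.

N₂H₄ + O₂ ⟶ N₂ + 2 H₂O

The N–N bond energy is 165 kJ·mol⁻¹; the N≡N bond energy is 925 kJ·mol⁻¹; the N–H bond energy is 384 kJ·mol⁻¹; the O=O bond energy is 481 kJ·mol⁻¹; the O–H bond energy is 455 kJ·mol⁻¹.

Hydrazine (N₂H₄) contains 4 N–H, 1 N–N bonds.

Bonds broken (reactants):
  N–H: 4 × 384 = 1536
  N–N: 1 × 165 = 165
  O=O: 1 × 481 = 481
  Σ(broken) = 2182 kJ
Bonds formed (products):
  N≡N: 1 × 925 = 925
  O–H: 4 × 455 = 1820
  Σ(formed) = 2745 kJ
ΔH = Σ(broken) − Σ(formed) = 2182 − 2745 = −563 kJ

ΔH ≈ −563 kJ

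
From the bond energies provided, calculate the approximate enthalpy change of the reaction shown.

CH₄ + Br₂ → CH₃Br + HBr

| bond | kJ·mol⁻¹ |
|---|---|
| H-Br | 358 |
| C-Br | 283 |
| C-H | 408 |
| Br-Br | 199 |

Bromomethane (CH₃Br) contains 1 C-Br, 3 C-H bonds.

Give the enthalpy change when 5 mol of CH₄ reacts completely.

Bonds broken (reactants):
  Br-Br: 1 × 199 = 199
  C-H: 4 × 408 = 1632
  Σ(broken) = 1831 kJ
Bonds formed (products):
  C-Br: 1 × 283 = 283
  C-H: 3 × 408 = 1224
  H-Br: 1 × 358 = 358
  Σ(formed) = 1865 kJ
ΔH = Σ(broken) − Σ(formed) = 1831 − 1865 = −34 kJ
For 5× the reaction as written: 5 × (−34) = −170 kJ

ΔH = −170 kJ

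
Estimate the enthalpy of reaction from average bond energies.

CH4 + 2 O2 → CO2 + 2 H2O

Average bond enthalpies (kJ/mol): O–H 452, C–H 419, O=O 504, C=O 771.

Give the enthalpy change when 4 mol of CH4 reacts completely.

ΔH = −2664 kJ

Bonds broken (reactants):
  C–H: 4 × 419 = 1676
  O=O: 2 × 504 = 1008
  Σ(broken) = 2684 kJ
Bonds formed (products):
  C=O: 2 × 771 = 1542
  O–H: 4 × 452 = 1808
  Σ(formed) = 3350 kJ
ΔH = Σ(broken) − Σ(formed) = 2684 − 3350 = −666 kJ
For 4× the reaction as written: 4 × (−666) = −2664 kJ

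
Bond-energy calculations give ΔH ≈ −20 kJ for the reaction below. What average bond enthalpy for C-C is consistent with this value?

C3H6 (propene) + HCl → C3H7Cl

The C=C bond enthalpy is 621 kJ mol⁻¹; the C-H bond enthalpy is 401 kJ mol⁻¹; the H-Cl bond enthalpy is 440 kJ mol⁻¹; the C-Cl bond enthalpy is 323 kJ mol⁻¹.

Let D be the C-C bond energy.
Σ(broken) = 1×D + 6×401 + 1×621 + 1×440 = 3467 + D
Σ(formed) = 2×D + 1×323 + 7×401 = 3130 + 2D
ΔH = Σ(broken) − Σ(formed) = (3467 + D) − (3130 + 2D) = +337 − D
Setting this equal to −20 kJ gives D = 357 kJ/mol.

D(C-C) ≈ 357 kJ/mol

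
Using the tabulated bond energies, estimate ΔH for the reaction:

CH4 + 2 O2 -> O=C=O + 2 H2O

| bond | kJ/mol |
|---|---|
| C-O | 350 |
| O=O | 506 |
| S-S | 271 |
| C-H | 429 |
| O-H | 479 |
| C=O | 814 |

ΔH ≈ −816 kJ

Bonds broken (reactants):
  C-H: 4 × 429 = 1716
  O=O: 2 × 506 = 1012
  Σ(broken) = 2728 kJ
Bonds formed (products):
  C=O: 2 × 814 = 1628
  O-H: 4 × 479 = 1916
  Σ(formed) = 3544 kJ
ΔH = Σ(broken) − Σ(formed) = 2728 − 3544 = −816 kJ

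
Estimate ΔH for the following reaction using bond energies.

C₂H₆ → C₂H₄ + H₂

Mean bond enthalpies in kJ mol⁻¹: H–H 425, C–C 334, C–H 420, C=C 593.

ΔH ≈ +156 kJ

Bonds broken (reactants):
  C–C: 1 × 334 = 334
  C–H: 6 × 420 = 2520
  Σ(broken) = 2854 kJ
Bonds formed (products):
  C–H: 4 × 420 = 1680
  C=C: 1 × 593 = 593
  H–H: 1 × 425 = 425
  Σ(formed) = 2698 kJ
ΔH = Σ(broken) − Σ(formed) = 2854 − 2698 = +156 kJ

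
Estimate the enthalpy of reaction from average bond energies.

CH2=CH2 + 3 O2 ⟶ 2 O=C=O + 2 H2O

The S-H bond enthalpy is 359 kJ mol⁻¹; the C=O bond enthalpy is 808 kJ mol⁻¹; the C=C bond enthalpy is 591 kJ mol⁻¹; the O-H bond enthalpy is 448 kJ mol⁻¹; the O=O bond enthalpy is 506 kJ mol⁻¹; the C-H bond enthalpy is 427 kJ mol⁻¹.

ΔH ≈ −1207 kJ

Bonds broken (reactants):
  C-H: 4 × 427 = 1708
  C=C: 1 × 591 = 591
  O=O: 3 × 506 = 1518
  Σ(broken) = 3817 kJ
Bonds formed (products):
  C=O: 4 × 808 = 3232
  O-H: 4 × 448 = 1792
  Σ(formed) = 5024 kJ
ΔH = Σ(broken) − Σ(formed) = 3817 − 5024 = −1207 kJ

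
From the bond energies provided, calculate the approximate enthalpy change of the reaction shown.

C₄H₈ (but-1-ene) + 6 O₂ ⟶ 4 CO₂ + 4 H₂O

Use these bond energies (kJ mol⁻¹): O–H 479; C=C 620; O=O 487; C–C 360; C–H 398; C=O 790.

Bonds broken (reactants):
  C–C: 2 × 360 = 720
  C–H: 8 × 398 = 3184
  C=C: 1 × 620 = 620
  O=O: 6 × 487 = 2922
  Σ(broken) = 7446 kJ
Bonds formed (products):
  C=O: 8 × 790 = 6320
  O–H: 8 × 479 = 3832
  Σ(formed) = 10152 kJ
ΔH = Σ(broken) − Σ(formed) = 7446 − 10152 = −2706 kJ

ΔH ≈ −2706 kJ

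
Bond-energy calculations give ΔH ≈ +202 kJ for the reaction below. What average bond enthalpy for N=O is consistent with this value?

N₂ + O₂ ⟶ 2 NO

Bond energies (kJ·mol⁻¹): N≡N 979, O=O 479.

D(N=O) ≈ 628 kJ/mol

Let D be the N=O bond energy.
Σ(broken) = 1×979 + 1×479 = 1458
Σ(formed) = 2×D = 2D
ΔH = Σ(broken) − Σ(formed) = (1458) − (2D) = +1458 − 2D
Setting this equal to +202 kJ gives 2D = 1256, so D = 628 kJ/mol.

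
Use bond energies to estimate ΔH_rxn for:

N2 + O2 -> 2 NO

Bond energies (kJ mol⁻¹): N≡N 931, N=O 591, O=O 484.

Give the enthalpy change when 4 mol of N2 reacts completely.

Bonds broken (reactants):
  N≡N: 1 × 931 = 931
  O=O: 1 × 484 = 484
  Σ(broken) = 1415 kJ
Bonds formed (products):
  N=O: 2 × 591 = 1182
  Σ(formed) = 1182 kJ
ΔH = Σ(broken) − Σ(formed) = 1415 − 1182 = +233 kJ
For 4× the reaction as written: 4 × (+233) = +932 kJ

ΔH = +932 kJ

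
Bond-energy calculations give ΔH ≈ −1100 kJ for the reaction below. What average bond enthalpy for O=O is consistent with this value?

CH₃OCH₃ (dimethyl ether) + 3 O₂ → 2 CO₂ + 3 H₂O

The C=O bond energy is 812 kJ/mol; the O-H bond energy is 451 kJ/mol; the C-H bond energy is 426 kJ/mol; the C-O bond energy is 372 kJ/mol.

D(O=O) ≈ 518 kJ/mol

Let D be the O=O bond energy.
Σ(broken) = 6×426 + 2×372 + 3×D = 3300 + 3D
Σ(formed) = 4×812 + 6×451 = 5954
ΔH = Σ(broken) − Σ(formed) = (3300 + 3D) − (5954) = −2654 + 3D
Setting this equal to −1100 kJ gives 3D = 1554, so D = 518 kJ/mol.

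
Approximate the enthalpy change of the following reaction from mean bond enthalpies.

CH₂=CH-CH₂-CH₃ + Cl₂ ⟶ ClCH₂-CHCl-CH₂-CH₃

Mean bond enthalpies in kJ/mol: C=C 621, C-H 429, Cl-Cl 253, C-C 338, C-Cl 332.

ΔH ≈ −128 kJ

Bonds broken (reactants):
  C-C: 2 × 338 = 676
  C-H: 8 × 429 = 3432
  C=C: 1 × 621 = 621
  Cl-Cl: 1 × 253 = 253
  Σ(broken) = 4982 kJ
Bonds formed (products):
  C-C: 3 × 338 = 1014
  C-Cl: 2 × 332 = 664
  C-H: 8 × 429 = 3432
  Σ(formed) = 5110 kJ
ΔH = Σ(broken) − Σ(formed) = 4982 − 5110 = −128 kJ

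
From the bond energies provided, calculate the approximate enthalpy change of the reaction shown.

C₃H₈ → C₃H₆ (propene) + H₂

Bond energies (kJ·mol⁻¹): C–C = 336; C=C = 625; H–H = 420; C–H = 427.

Bonds broken (reactants):
  C–C: 2 × 336 = 672
  C–H: 8 × 427 = 3416
  Σ(broken) = 4088 kJ
Bonds formed (products):
  C–C: 1 × 336 = 336
  C–H: 6 × 427 = 2562
  C=C: 1 × 625 = 625
  H–H: 1 × 420 = 420
  Σ(formed) = 3943 kJ
ΔH = Σ(broken) − Σ(formed) = 4088 − 3943 = +145 kJ

ΔH ≈ +145 kJ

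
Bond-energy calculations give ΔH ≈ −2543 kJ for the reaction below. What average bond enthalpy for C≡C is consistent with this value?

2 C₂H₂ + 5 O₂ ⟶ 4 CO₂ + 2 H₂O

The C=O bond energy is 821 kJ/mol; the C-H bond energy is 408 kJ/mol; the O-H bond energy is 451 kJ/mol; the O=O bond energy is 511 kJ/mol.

Let D be the C≡C bond energy.
Σ(broken) = 2×D + 4×408 + 5×511 = 4187 + 2D
Σ(formed) = 8×821 + 4×451 = 8372
ΔH = Σ(broken) − Σ(formed) = (4187 + 2D) − (8372) = −4185 + 2D
Setting this equal to −2543 kJ gives 2D = 1642, so D = 821 kJ/mol.

D(C≡C) ≈ 821 kJ/mol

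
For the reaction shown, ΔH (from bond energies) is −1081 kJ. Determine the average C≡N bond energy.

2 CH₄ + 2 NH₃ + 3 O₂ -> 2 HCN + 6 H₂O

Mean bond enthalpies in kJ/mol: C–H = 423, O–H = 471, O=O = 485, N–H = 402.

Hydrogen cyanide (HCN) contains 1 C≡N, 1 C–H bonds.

Let D be the C≡N bond energy.
Σ(broken) = 8×423 + 6×402 + 3×485 = 7251
Σ(formed) = 2×D + 2×423 + 12×471 = 6498 + 2D
ΔH = Σ(broken) − Σ(formed) = (7251) − (6498 + 2D) = +753 − 2D
Setting this equal to −1081 kJ gives 2D = 1834, so D = 917 kJ/mol.

D(C≡N) ≈ 917 kJ/mol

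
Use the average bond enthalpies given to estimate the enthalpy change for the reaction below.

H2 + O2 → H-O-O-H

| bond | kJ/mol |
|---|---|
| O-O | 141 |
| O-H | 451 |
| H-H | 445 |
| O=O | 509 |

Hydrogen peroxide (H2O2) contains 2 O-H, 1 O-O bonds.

ΔH ≈ −89 kJ

Bonds broken (reactants):
  H-H: 1 × 445 = 445
  O=O: 1 × 509 = 509
  Σ(broken) = 954 kJ
Bonds formed (products):
  O-H: 2 × 451 = 902
  O-O: 1 × 141 = 141
  Σ(formed) = 1043 kJ
ΔH = Σ(broken) − Σ(formed) = 954 − 1043 = −89 kJ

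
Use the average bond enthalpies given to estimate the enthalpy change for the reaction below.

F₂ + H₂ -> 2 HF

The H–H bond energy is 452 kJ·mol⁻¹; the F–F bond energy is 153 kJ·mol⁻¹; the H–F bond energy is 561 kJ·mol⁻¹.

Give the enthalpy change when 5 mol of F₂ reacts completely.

Bonds broken (reactants):
  F–F: 1 × 153 = 153
  H–H: 1 × 452 = 452
  Σ(broken) = 605 kJ
Bonds formed (products):
  H–F: 2 × 561 = 1122
  Σ(formed) = 1122 kJ
ΔH = Σ(broken) − Σ(formed) = 605 − 1122 = −517 kJ
For 5× the reaction as written: 5 × (−517) = −2585 kJ

ΔH = −2585 kJ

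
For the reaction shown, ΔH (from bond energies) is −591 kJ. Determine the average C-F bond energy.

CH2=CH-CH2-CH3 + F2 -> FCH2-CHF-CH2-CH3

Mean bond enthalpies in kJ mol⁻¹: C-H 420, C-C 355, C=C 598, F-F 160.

Let D be the C-F bond energy.
Σ(broken) = 2×355 + 8×420 + 1×598 + 1×160 = 4828
Σ(formed) = 3×355 + 2×D + 8×420 = 4425 + 2D
ΔH = Σ(broken) − Σ(formed) = (4828) − (4425 + 2D) = +403 − 2D
Setting this equal to −591 kJ gives 2D = 994, so D = 497 kJ/mol.

D(C-F) ≈ 497 kJ/mol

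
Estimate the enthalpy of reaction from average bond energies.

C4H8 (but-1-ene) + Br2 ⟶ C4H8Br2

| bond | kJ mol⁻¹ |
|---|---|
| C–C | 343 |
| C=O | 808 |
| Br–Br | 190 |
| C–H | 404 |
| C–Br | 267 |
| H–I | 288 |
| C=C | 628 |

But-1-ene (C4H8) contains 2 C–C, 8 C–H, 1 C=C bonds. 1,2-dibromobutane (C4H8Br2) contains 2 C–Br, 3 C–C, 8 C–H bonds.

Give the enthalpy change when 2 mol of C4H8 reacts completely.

ΔH = −118 kJ

Bonds broken (reactants):
  Br–Br: 1 × 190 = 190
  C–C: 2 × 343 = 686
  C–H: 8 × 404 = 3232
  C=C: 1 × 628 = 628
  Σ(broken) = 4736 kJ
Bonds formed (products):
  C–Br: 2 × 267 = 534
  C–C: 3 × 343 = 1029
  C–H: 8 × 404 = 3232
  Σ(formed) = 4795 kJ
ΔH = Σ(broken) − Σ(formed) = 4736 − 4795 = −59 kJ
For 2× the reaction as written: 2 × (−59) = −118 kJ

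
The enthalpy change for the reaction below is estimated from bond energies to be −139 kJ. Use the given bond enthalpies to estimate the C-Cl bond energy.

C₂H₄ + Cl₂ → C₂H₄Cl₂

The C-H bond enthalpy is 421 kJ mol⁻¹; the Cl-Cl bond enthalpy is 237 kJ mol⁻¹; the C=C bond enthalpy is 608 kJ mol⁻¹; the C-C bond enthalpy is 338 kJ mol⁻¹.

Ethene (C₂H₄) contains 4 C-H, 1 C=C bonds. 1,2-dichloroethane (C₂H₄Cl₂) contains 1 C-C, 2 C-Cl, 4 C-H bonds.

D(C-Cl) ≈ 323 kJ/mol

Let D be the C-Cl bond energy.
Σ(broken) = 4×421 + 1×608 + 1×237 = 2529
Σ(formed) = 1×338 + 2×D + 4×421 = 2022 + 2D
ΔH = Σ(broken) − Σ(formed) = (2529) − (2022 + 2D) = +507 − 2D
Setting this equal to −139 kJ gives 2D = 646, so D = 323 kJ/mol.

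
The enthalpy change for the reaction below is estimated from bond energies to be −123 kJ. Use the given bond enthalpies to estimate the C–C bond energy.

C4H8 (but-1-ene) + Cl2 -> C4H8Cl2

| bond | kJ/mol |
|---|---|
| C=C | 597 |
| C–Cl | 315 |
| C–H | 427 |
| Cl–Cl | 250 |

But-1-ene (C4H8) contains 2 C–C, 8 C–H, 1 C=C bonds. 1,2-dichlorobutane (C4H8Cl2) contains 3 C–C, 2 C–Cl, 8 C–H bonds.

Let D be the C–C bond energy.
Σ(broken) = 2×D + 8×427 + 1×597 + 1×250 = 4263 + 2D
Σ(formed) = 3×D + 2×315 + 8×427 = 4046 + 3D
ΔH = Σ(broken) − Σ(formed) = (4263 + 2D) − (4046 + 3D) = +217 − D
Setting this equal to −123 kJ gives D = 340 kJ/mol.

D(C–C) ≈ 340 kJ/mol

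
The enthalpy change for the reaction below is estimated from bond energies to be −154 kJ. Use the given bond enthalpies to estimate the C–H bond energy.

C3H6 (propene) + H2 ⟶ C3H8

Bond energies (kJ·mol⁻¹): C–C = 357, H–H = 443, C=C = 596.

D(C–H) ≈ 418 kJ/mol

Let D be the C–H bond energy.
Σ(broken) = 1×357 + 6×D + 1×596 + 1×443 = 1396 + 6D
Σ(formed) = 2×357 + 8×D = 714 + 8D
ΔH = Σ(broken) − Σ(formed) = (1396 + 6D) − (714 + 8D) = +682 − 2D
Setting this equal to −154 kJ gives 2D = 836, so D = 418 kJ/mol.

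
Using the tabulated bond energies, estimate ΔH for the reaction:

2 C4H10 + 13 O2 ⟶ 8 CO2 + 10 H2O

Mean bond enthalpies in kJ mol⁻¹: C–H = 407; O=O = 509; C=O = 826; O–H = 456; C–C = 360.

Bonds broken (reactants):
  C–C: 6 × 360 = 2160
  C–H: 20 × 407 = 8140
  O=O: 13 × 509 = 6617
  Σ(broken) = 16917 kJ
Bonds formed (products):
  C=O: 16 × 826 = 13216
  O–H: 20 × 456 = 9120
  Σ(formed) = 22336 kJ
ΔH = Σ(broken) − Σ(formed) = 16917 − 22336 = −5419 kJ

ΔH ≈ −5419 kJ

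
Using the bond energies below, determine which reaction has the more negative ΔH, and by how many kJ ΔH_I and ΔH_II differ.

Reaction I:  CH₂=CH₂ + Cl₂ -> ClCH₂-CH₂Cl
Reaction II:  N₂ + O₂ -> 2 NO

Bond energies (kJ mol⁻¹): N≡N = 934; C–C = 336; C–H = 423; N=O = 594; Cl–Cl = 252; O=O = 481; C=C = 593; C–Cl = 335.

Reaction I:
  Bonds broken (reactants):
    C–H: 4 × 423 = 1692
    C=C: 1 × 593 = 593
    Cl–Cl: 1 × 252 = 252
    Σ(broken) = 2537 kJ
  Bonds formed (products):
    C–C: 1 × 336 = 336
    C–Cl: 2 × 335 = 670
    C–H: 4 × 423 = 1692
    Σ(formed) = 2698 kJ
  ΔH_I = 2537 − 2698 = −161 kJ
Reaction II:
  Bonds broken (reactants):
    N≡N: 1 × 934 = 934
    O=O: 1 × 481 = 481
    Σ(broken) = 1415 kJ
  Bonds formed (products):
    N=O: 2 × 594 = 1188
    Σ(formed) = 1188 kJ
  ΔH_II = 1415 − 1188 = +227 kJ
ΔH_I − ΔH_II = −388 kJ, so reaction I has the more negative ΔH; |ΔH_I − ΔH_II| = 388 kJ.

Reaction I, by 388 kJ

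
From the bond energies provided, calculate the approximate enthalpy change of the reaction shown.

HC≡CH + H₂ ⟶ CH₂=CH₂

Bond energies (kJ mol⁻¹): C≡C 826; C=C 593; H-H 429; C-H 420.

ΔH ≈ −178 kJ

Bonds broken (reactants):
  C≡C: 1 × 826 = 826
  C-H: 2 × 420 = 840
  H-H: 1 × 429 = 429
  Σ(broken) = 2095 kJ
Bonds formed (products):
  C-H: 4 × 420 = 1680
  C=C: 1 × 593 = 593
  Σ(formed) = 2273 kJ
ΔH = Σ(broken) − Σ(formed) = 2095 − 2273 = −178 kJ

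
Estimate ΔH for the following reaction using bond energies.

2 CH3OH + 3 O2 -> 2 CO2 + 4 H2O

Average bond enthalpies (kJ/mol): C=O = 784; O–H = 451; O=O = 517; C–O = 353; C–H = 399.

ΔH ≈ −1191 kJ

Bonds broken (reactants):
  C–H: 6 × 399 = 2394
  C–O: 2 × 353 = 706
  O–H: 2 × 451 = 902
  O=O: 3 × 517 = 1551
  Σ(broken) = 5553 kJ
Bonds formed (products):
  C=O: 4 × 784 = 3136
  O–H: 8 × 451 = 3608
  Σ(formed) = 6744 kJ
ΔH = Σ(broken) − Σ(formed) = 5553 − 6744 = −1191 kJ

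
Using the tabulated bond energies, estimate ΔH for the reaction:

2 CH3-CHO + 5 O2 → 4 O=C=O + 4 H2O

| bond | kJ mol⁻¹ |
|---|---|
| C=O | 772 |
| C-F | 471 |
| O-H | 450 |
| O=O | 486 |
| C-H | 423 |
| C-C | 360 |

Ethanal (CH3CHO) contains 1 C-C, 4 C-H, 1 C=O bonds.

ΔH ≈ −1698 kJ

Bonds broken (reactants):
  C-C: 2 × 360 = 720
  C-H: 8 × 423 = 3384
  C=O: 2 × 772 = 1544
  O=O: 5 × 486 = 2430
  Σ(broken) = 8078 kJ
Bonds formed (products):
  C=O: 8 × 772 = 6176
  O-H: 8 × 450 = 3600
  Σ(formed) = 9776 kJ
ΔH = Σ(broken) − Σ(formed) = 8078 − 9776 = −1698 kJ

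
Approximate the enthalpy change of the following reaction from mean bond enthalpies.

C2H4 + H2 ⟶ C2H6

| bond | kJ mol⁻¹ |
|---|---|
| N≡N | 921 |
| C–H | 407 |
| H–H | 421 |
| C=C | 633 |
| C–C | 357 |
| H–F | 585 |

Bonds broken (reactants):
  C–H: 4 × 407 = 1628
  C=C: 1 × 633 = 633
  H–H: 1 × 421 = 421
  Σ(broken) = 2682 kJ
Bonds formed (products):
  C–C: 1 × 357 = 357
  C–H: 6 × 407 = 2442
  Σ(formed) = 2799 kJ
ΔH = Σ(broken) − Σ(formed) = 2682 − 2799 = −117 kJ

ΔH ≈ −117 kJ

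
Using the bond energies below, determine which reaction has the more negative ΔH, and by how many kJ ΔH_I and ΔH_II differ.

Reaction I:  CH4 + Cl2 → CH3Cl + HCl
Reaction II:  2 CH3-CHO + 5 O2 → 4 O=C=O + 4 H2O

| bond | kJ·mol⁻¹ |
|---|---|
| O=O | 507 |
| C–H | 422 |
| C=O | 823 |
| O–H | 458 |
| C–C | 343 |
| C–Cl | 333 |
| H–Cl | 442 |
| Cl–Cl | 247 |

Reaction I:
  Bonds broken (reactants):
    C–H: 4 × 422 = 1688
    Cl–Cl: 1 × 247 = 247
    Σ(broken) = 1935 kJ
  Bonds formed (products):
    C–Cl: 1 × 333 = 333
    C–H: 3 × 422 = 1266
    H–Cl: 1 × 442 = 442
    Σ(formed) = 2041 kJ
  ΔH_I = 1935 − 2041 = −106 kJ
Reaction II:
  Bonds broken (reactants):
    C–C: 2 × 343 = 686
    C–H: 8 × 422 = 3376
    C=O: 2 × 823 = 1646
    O=O: 5 × 507 = 2535
    Σ(broken) = 8243 kJ
  Bonds formed (products):
    C=O: 8 × 823 = 6584
    O–H: 8 × 458 = 3664
    Σ(formed) = 10248 kJ
  ΔH_II = 8243 − 10248 = −2005 kJ
ΔH_I − ΔH_II = +1899 kJ, so reaction II has the more negative ΔH; |ΔH_I − ΔH_II| = 1899 kJ.

Reaction II, by 1899 kJ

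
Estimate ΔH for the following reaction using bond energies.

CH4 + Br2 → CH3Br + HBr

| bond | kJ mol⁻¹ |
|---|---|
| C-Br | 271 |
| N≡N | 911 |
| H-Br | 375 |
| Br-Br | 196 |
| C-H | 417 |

Bonds broken (reactants):
  Br-Br: 1 × 196 = 196
  C-H: 4 × 417 = 1668
  Σ(broken) = 1864 kJ
Bonds formed (products):
  C-Br: 1 × 271 = 271
  C-H: 3 × 417 = 1251
  H-Br: 1 × 375 = 375
  Σ(formed) = 1897 kJ
ΔH = Σ(broken) − Σ(formed) = 1864 − 1897 = −33 kJ

ΔH ≈ −33 kJ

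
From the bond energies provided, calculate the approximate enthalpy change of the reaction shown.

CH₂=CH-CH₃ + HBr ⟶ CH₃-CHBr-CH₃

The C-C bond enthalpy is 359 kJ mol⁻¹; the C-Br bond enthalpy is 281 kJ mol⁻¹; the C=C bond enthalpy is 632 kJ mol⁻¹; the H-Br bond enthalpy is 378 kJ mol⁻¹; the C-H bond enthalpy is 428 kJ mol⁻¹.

ΔH ≈ −58 kJ

Bonds broken (reactants):
  C-C: 1 × 359 = 359
  C-H: 6 × 428 = 2568
  C=C: 1 × 632 = 632
  H-Br: 1 × 378 = 378
  Σ(broken) = 3937 kJ
Bonds formed (products):
  C-Br: 1 × 281 = 281
  C-C: 2 × 359 = 718
  C-H: 7 × 428 = 2996
  Σ(formed) = 3995 kJ
ΔH = Σ(broken) − Σ(formed) = 3937 − 3995 = −58 kJ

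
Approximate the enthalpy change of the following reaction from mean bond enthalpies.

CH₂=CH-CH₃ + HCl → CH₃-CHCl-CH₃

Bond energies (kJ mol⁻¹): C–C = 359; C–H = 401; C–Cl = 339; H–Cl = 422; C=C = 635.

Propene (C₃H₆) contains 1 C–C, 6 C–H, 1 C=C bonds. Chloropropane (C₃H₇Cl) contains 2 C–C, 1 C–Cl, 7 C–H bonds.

Bonds broken (reactants):
  C–C: 1 × 359 = 359
  C–H: 6 × 401 = 2406
  C=C: 1 × 635 = 635
  H–Cl: 1 × 422 = 422
  Σ(broken) = 3822 kJ
Bonds formed (products):
  C–C: 2 × 359 = 718
  C–Cl: 1 × 339 = 339
  C–H: 7 × 401 = 2807
  Σ(formed) = 3864 kJ
ΔH = Σ(broken) − Σ(formed) = 3822 − 3864 = −42 kJ

ΔH ≈ −42 kJ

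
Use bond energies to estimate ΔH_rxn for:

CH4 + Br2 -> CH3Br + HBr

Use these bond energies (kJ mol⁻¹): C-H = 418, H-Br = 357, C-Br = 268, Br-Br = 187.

Bonds broken (reactants):
  Br-Br: 1 × 187 = 187
  C-H: 4 × 418 = 1672
  Σ(broken) = 1859 kJ
Bonds formed (products):
  C-Br: 1 × 268 = 268
  C-H: 3 × 418 = 1254
  H-Br: 1 × 357 = 357
  Σ(formed) = 1879 kJ
ΔH = Σ(broken) − Σ(formed) = 1859 − 1879 = −20 kJ

ΔH ≈ −20 kJ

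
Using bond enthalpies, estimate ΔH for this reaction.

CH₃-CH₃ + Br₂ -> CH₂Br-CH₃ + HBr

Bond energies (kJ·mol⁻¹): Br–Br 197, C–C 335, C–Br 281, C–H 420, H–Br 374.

Bonds broken (reactants):
  Br–Br: 1 × 197 = 197
  C–C: 1 × 335 = 335
  C–H: 6 × 420 = 2520
  Σ(broken) = 3052 kJ
Bonds formed (products):
  C–Br: 1 × 281 = 281
  C–C: 1 × 335 = 335
  C–H: 5 × 420 = 2100
  H–Br: 1 × 374 = 374
  Σ(formed) = 3090 kJ
ΔH = Σ(broken) − Σ(formed) = 3052 − 3090 = −38 kJ

ΔH ≈ −38 kJ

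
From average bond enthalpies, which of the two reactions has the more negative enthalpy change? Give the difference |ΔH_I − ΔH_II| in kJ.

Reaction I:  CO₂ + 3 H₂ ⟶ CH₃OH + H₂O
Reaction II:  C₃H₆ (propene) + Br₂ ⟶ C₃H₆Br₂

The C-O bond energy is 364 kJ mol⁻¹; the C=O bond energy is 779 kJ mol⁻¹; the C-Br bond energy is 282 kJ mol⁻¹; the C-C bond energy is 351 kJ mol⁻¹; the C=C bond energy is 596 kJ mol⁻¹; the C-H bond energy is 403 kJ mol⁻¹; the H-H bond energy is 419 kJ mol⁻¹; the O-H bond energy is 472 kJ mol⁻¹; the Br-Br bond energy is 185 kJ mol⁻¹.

Reaction I, by 40 kJ

Reaction I:
  Bonds broken (reactants):
    C=O: 2 × 779 = 1558
    H-H: 3 × 419 = 1257
    Σ(broken) = 2815 kJ
  Bonds formed (products):
    C-H: 3 × 403 = 1209
    C-O: 1 × 364 = 364
    O-H: 3 × 472 = 1416
    Σ(formed) = 2989 kJ
  ΔH_I = 2815 − 2989 = −174 kJ
Reaction II:
  Bonds broken (reactants):
    Br-Br: 1 × 185 = 185
    C-C: 1 × 351 = 351
    C-H: 6 × 403 = 2418
    C=C: 1 × 596 = 596
    Σ(broken) = 3550 kJ
  Bonds formed (products):
    C-Br: 2 × 282 = 564
    C-C: 2 × 351 = 702
    C-H: 6 × 403 = 2418
    Σ(formed) = 3684 kJ
  ΔH_II = 3550 − 3684 = −134 kJ
ΔH_I − ΔH_II = −40 kJ, so reaction I has the more negative ΔH; |ΔH_I − ΔH_II| = 40 kJ.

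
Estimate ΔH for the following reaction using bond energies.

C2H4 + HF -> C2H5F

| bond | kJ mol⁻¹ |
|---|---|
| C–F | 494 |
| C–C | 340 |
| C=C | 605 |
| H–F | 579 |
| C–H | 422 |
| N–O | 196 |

Bonds broken (reactants):
  C–H: 4 × 422 = 1688
  C=C: 1 × 605 = 605
  H–F: 1 × 579 = 579
  Σ(broken) = 2872 kJ
Bonds formed (products):
  C–C: 1 × 340 = 340
  C–F: 1 × 494 = 494
  C–H: 5 × 422 = 2110
  Σ(formed) = 2944 kJ
ΔH = Σ(broken) − Σ(formed) = 2872 − 2944 = −72 kJ

ΔH ≈ −72 kJ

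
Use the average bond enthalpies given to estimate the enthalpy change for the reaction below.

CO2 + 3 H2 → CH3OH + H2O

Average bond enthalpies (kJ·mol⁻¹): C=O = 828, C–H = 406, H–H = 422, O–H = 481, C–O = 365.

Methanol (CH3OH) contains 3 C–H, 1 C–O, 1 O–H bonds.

ΔH ≈ −104 kJ

Bonds broken (reactants):
  C=O: 2 × 828 = 1656
  H–H: 3 × 422 = 1266
  Σ(broken) = 2922 kJ
Bonds formed (products):
  C–H: 3 × 406 = 1218
  C–O: 1 × 365 = 365
  O–H: 3 × 481 = 1443
  Σ(formed) = 3026 kJ
ΔH = Σ(broken) − Σ(formed) = 2922 − 3026 = −104 kJ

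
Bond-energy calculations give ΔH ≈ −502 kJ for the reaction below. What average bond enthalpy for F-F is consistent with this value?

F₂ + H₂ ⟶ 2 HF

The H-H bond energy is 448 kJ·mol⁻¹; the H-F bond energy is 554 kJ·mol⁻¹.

Let D be the F-F bond energy.
Σ(broken) = 1×D + 1×448 = 448 + D
Σ(formed) = 2×554 = 1108
ΔH = Σ(broken) − Σ(formed) = (448 + D) − (1108) = −660 + D
Setting this equal to −502 kJ gives D = 158 kJ/mol.

D(F-F) ≈ 158 kJ/mol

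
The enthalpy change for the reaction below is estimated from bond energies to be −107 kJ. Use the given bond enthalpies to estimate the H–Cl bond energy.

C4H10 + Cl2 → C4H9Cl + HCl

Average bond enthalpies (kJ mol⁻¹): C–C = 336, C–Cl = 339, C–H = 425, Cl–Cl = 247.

Let D be the H–Cl bond energy.
Σ(broken) = 3×336 + 10×425 + 1×247 = 5505
Σ(formed) = 3×336 + 1×339 + 9×425 + 1×D = 5172 + D
ΔH = Σ(broken) − Σ(formed) = (5505) − (5172 + D) = +333 − D
Setting this equal to −107 kJ gives D = 440 kJ/mol.

D(H–Cl) ≈ 440 kJ/mol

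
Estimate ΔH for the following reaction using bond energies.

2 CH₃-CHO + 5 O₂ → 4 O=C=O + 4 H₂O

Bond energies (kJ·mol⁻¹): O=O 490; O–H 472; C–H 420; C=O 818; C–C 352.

ΔH ≈ −2170 kJ

Bonds broken (reactants):
  C–C: 2 × 352 = 704
  C–H: 8 × 420 = 3360
  C=O: 2 × 818 = 1636
  O=O: 5 × 490 = 2450
  Σ(broken) = 8150 kJ
Bonds formed (products):
  C=O: 8 × 818 = 6544
  O–H: 8 × 472 = 3776
  Σ(formed) = 10320 kJ
ΔH = Σ(broken) − Σ(formed) = 8150 − 10320 = −2170 kJ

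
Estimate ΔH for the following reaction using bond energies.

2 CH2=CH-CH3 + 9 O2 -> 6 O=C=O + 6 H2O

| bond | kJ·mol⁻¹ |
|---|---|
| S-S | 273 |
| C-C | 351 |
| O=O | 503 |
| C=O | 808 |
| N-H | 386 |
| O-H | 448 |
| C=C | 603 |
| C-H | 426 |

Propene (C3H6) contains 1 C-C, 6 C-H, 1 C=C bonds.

Bonds broken (reactants):
  C-C: 2 × 351 = 702
  C-H: 12 × 426 = 5112
  C=C: 2 × 603 = 1206
  O=O: 9 × 503 = 4527
  Σ(broken) = 11547 kJ
Bonds formed (products):
  C=O: 12 × 808 = 9696
  O-H: 12 × 448 = 5376
  Σ(formed) = 15072 kJ
ΔH = Σ(broken) − Σ(formed) = 11547 − 15072 = −3525 kJ

ΔH ≈ −3525 kJ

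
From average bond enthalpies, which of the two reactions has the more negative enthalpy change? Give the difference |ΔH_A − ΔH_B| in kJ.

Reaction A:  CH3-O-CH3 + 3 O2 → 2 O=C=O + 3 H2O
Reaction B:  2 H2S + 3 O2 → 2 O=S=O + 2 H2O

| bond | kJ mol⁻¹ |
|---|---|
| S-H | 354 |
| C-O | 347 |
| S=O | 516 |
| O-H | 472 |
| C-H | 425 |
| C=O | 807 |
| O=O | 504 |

Reaction A:
  Bonds broken (reactants):
    C-H: 6 × 425 = 2550
    C-O: 2 × 347 = 694
    O=O: 3 × 504 = 1512
    Σ(broken) = 4756 kJ
  Bonds formed (products):
    C=O: 4 × 807 = 3228
    O-H: 6 × 472 = 2832
    Σ(formed) = 6060 kJ
  ΔH_A = 4756 − 6060 = −1304 kJ
Reaction B:
  Bonds broken (reactants):
    O=O: 3 × 504 = 1512
    S-H: 4 × 354 = 1416
    Σ(broken) = 2928 kJ
  Bonds formed (products):
    O-H: 4 × 472 = 1888
    S=O: 4 × 516 = 2064
    Σ(formed) = 3952 kJ
  ΔH_B = 2928 − 3952 = −1024 kJ
ΔH_A − ΔH_B = −280 kJ, so reaction A has the more negative ΔH; |ΔH_A − ΔH_B| = 280 kJ.

Reaction A, by 280 kJ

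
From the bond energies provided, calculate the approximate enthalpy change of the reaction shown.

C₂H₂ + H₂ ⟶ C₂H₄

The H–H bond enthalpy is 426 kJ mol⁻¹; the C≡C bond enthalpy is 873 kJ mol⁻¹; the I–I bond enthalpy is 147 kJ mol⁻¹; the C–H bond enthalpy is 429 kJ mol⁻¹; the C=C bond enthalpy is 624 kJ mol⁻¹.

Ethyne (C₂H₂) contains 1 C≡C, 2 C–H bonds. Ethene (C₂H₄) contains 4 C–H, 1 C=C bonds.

Bonds broken (reactants):
  C≡C: 1 × 873 = 873
  C–H: 2 × 429 = 858
  H–H: 1 × 426 = 426
  Σ(broken) = 2157 kJ
Bonds formed (products):
  C–H: 4 × 429 = 1716
  C=C: 1 × 624 = 624
  Σ(formed) = 2340 kJ
ΔH = Σ(broken) − Σ(formed) = 2157 − 2340 = −183 kJ

ΔH ≈ −183 kJ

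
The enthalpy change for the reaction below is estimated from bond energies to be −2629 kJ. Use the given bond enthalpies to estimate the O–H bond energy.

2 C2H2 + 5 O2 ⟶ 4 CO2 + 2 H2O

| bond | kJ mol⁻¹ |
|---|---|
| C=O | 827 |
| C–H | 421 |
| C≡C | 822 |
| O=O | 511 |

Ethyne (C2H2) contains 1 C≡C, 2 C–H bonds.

Let D be the O–H bond energy.
Σ(broken) = 2×822 + 4×421 + 5×511 = 5883
Σ(formed) = 8×827 + 4×D = 6616 + 4D
ΔH = Σ(broken) − Σ(formed) = (5883) − (6616 + 4D) = −733 − 4D
Setting this equal to −2629 kJ gives 4D = 1896, so D = 474 kJ/mol.

D(O–H) ≈ 474 kJ/mol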